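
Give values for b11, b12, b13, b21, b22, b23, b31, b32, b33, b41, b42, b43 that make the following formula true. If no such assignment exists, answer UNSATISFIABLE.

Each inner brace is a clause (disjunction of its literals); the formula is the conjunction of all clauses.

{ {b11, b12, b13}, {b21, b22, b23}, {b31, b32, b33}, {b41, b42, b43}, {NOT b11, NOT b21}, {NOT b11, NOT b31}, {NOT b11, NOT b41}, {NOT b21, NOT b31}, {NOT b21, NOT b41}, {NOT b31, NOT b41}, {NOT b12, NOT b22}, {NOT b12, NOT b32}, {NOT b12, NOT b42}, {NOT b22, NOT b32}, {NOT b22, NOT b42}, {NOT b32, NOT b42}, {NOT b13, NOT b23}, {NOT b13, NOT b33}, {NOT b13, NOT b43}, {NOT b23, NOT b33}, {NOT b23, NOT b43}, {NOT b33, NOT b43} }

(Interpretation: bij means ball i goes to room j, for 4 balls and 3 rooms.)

Branch on b11: set b11 = false.
Branch on b12: set b12 = true.
From the singleton clause (NOT b22), b22 = false.
From the singleton clause (NOT b32), b32 = false.
From the singleton clause (NOT b42), b42 = false.
Branch on b21: set b21 = true.
From the singleton clause (NOT b31), b31 = false.
From the singleton clause (b33), b33 = true.
From the singleton clause (NOT b41), b41 = false.
From the singleton clause (b43), b43 = true.
Now (NOT b43) is unsatisfied and unit — conflict.
So b21 must be the other value — set b21 = false.
From the singleton clause (b23), b23 = true.
From the singleton clause (NOT b13), b13 = false.
From the singleton clause (NOT b33), b33 = false.
From the singleton clause (b31), b31 = true.
From the singleton clause (NOT b41), b41 = false.
From the singleton clause (b43), b43 = true.
Now (NOT b43) is unsatisfied and unit — conflict.
Neither b21 = true nor b21 = false works.
So b12 must be the other value — set b12 = false.
From the singleton clause (b13), b13 = true.
From the singleton clause (NOT b23), b23 = false.
From the singleton clause (NOT b33), b33 = false.
From the singleton clause (NOT b43), b43 = false.
Branch on b21: set b21 = true.
From the singleton clause (NOT b31), b31 = false.
From the singleton clause (b32), b32 = true.
From the singleton clause (NOT b41), b41 = false.
From the singleton clause (b42), b42 = true.
Now (NOT b42) is unsatisfied and unit — conflict.
So b21 must be the other value — set b21 = false.
From the singleton clause (b22), b22 = true.
From the singleton clause (NOT b32), b32 = false.
From the singleton clause (b31), b31 = true.
From the singleton clause (NOT b41), b41 = false.
From the singleton clause (b42), b42 = true.
Now (NOT b42) is unsatisfied and unit — conflict.
Neither b21 = true nor b21 = false works.
Neither b12 = true nor b12 = false works.
So b11 must be the other value — set b11 = true.
From the singleton clause (NOT b21), b21 = false.
From the singleton clause (NOT b31), b31 = false.
From the singleton clause (NOT b41), b41 = false.
Branch on b22: set b22 = true.
From the singleton clause (NOT b12), b12 = false.
From the singleton clause (NOT b32), b32 = false.
From the singleton clause (b33), b33 = true.
From the singleton clause (NOT b42), b42 = false.
From the singleton clause (b43), b43 = true.
Now (NOT b43) is unsatisfied and unit — conflict.
So b22 must be the other value — set b22 = false.
From the singleton clause (b23), b23 = true.
From the singleton clause (NOT b13), b13 = false.
From the singleton clause (NOT b33), b33 = false.
From the singleton clause (b32), b32 = true.
From the singleton clause (NOT b12), b12 = false.
From the singleton clause (NOT b42), b42 = false.
From the singleton clause (b43), b43 = true.
Now (NOT b43) is unsatisfied and unit — conflict.
Neither b22 = true nor b22 = false works.
Neither b11 = true nor b11 = false works.

UNSATISFIABLE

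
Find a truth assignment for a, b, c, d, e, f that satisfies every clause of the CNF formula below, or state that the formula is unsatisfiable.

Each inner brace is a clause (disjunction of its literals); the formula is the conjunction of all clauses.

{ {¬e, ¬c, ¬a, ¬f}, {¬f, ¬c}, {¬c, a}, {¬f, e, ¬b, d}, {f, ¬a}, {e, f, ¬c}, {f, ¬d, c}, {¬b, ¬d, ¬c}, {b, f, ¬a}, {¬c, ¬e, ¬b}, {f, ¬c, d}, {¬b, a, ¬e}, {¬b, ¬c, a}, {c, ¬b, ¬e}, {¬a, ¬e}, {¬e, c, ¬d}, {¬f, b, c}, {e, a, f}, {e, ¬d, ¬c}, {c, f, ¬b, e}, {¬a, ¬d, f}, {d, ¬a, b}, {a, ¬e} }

Try f = True.
The clause (¬c) is unit, so c = False.
The clause (b) is unit, so b = True.
The clause (¬e) is unit, so e = False.
The clause (d) is unit, so d = True.
Every clause is now satisfied; a is unconstrained.

a=True; b=True; c=False; d=True; e=False; f=True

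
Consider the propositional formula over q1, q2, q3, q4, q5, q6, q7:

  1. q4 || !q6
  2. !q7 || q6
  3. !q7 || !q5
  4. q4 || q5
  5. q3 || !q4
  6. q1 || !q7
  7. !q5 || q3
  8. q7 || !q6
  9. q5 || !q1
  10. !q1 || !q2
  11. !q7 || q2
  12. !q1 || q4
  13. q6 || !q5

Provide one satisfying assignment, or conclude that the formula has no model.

Branch on q4: set q4 = true.
From the singleton clause (q3), q3 = true.
Branch on q7: set q7 = false.
From the singleton clause (!q6), q6 = false.
From the singleton clause (!q5), q5 = false.
From the singleton clause (!q1), q1 = false.
No clause remains; q2 is free.

q1 ↦ false; q2 ↦ false; q3 ↦ true; q4 ↦ true; q5 ↦ false; q6 ↦ false; q7 ↦ false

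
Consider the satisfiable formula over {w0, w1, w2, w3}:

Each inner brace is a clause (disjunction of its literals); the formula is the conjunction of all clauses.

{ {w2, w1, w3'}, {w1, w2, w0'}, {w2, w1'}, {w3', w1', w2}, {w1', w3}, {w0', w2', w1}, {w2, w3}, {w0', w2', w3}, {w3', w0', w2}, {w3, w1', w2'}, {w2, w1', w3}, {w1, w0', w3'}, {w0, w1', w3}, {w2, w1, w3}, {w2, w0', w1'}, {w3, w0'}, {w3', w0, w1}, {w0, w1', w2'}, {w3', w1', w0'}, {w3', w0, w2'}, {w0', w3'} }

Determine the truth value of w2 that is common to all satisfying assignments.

Suppose w2 = 0.
(w1') alone gives w1 = 0.
(w3') alone gives w3 = 0.
Now (w3) is unsatisfied and unit — conflict.
So every satisfying assignment has w2 = True.

True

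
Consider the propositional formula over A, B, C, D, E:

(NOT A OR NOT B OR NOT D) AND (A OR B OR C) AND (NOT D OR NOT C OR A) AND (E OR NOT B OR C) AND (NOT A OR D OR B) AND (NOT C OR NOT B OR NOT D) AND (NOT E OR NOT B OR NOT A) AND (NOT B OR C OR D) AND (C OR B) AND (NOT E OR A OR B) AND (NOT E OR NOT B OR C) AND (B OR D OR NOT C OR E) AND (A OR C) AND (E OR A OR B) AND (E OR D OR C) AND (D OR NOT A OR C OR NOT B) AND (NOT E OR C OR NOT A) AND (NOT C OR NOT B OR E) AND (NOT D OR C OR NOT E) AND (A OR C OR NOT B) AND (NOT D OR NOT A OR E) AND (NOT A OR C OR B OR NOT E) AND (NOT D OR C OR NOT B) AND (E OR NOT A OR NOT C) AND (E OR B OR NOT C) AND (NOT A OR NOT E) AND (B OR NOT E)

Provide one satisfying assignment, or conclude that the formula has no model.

A: false, B: true, C: true, D: false, E: true

Case C = true:
Case D = false:
Case A = false:
Case E = true:
(B) alone gives B = true.
All clauses are satisfied.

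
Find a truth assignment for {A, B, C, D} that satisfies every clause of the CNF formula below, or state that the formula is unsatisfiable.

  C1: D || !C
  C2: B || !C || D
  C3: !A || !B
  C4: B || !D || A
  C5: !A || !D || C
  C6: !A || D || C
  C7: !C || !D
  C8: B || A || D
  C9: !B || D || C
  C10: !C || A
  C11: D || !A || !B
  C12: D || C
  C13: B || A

Suppose D = true.
The clause (!C) is unit, so C = false.
The clause (!A) is unit, so A = false.
The clause (B) is unit, so B = true.
All clauses are satisfied.

A: false; B: true; C: false; D: true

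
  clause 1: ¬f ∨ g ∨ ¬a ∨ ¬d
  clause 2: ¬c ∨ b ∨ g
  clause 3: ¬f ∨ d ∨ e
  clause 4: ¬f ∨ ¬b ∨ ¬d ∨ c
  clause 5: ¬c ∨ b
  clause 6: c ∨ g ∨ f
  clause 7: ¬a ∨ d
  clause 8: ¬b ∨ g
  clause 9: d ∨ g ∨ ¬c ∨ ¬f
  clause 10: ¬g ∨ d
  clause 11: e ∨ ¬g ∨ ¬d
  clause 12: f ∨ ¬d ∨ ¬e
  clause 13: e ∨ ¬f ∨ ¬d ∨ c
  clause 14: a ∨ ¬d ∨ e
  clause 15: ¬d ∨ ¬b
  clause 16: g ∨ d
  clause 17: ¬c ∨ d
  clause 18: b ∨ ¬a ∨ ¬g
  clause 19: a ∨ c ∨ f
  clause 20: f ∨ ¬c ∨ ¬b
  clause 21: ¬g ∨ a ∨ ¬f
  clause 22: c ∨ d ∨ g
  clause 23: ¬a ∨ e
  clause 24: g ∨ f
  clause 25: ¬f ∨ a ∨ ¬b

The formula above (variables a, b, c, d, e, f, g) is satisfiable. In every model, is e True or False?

Suppose e = False.
(¬a) alone gives a = False.
(¬d) alone gives d = False.
(¬f) alone gives f = False.
(¬g) alone gives g = False.
Now (g) is unsatisfied and unit — conflict.
So every satisfying assignment has e = True.

True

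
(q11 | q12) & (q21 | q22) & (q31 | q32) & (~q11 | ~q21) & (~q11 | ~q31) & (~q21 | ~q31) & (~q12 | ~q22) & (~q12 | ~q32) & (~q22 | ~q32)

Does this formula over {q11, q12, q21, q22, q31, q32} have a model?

Unsatisfiable

Branch on q11: set q11 = 1.
From the singleton clause (~q21), q21 = 0.
From the singleton clause (q22), q22 = 1.
From the singleton clause (~q31), q31 = 0.
From the singleton clause (q32), q32 = 1.
But (~q32) is also a unit clause — contradiction.
Backtrack on q11: now try q11 = 0.
From the singleton clause (q12), q12 = 1.
From the singleton clause (~q22), q22 = 0.
From the singleton clause (q21), q21 = 1.
From the singleton clause (~q31), q31 = 0.
From the singleton clause (q32), q32 = 1.
But (~q32) is also a unit clause — contradiction.
Either choice for q11 ends in contradiction.
No assignment satisfies every clause.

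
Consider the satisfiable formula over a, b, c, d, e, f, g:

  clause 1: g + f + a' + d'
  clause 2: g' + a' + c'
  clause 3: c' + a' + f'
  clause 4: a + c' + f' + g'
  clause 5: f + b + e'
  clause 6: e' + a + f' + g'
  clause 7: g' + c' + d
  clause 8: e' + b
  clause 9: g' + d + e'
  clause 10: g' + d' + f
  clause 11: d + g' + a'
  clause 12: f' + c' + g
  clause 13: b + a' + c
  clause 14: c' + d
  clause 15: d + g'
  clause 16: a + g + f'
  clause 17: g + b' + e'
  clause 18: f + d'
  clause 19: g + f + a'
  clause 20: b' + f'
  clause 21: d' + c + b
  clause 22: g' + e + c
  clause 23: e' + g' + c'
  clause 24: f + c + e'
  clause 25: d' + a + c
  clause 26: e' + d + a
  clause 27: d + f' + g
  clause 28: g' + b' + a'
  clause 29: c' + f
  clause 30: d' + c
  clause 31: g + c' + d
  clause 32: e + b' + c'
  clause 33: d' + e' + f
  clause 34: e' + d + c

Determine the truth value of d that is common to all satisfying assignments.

Suppose d = 1.
From the singleton clause (f), f = 1.
From the singleton clause (b'), b = 0.
From the singleton clause (e'), e = 0.
From the singleton clause (c), c = 1.
From the singleton clause (a'), a = 0.
From the singleton clause (g'), g = 0.
That conflicts with the unit clause (g).
So every satisfying assignment has d = False.

False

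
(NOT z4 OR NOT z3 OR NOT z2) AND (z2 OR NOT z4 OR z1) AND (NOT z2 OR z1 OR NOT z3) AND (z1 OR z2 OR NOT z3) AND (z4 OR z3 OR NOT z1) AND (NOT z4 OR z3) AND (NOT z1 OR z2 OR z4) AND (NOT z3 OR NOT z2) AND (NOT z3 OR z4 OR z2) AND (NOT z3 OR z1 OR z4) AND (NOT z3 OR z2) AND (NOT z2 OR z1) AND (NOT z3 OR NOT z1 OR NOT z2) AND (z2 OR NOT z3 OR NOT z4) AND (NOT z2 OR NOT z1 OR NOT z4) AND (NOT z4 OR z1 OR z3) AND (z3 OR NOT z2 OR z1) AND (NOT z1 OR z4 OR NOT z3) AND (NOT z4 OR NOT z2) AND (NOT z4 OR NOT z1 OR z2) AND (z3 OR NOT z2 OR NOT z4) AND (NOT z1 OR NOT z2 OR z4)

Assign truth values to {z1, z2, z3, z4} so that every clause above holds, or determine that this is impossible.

z1: false,  z2: false,  z3: false,  z4: false

Try z4 = false.
Try z3 = false.
Unit clause (NOT z1) forces z1 = false.
Unit clause (NOT z2) forces z2 = false.
Every clause now holds.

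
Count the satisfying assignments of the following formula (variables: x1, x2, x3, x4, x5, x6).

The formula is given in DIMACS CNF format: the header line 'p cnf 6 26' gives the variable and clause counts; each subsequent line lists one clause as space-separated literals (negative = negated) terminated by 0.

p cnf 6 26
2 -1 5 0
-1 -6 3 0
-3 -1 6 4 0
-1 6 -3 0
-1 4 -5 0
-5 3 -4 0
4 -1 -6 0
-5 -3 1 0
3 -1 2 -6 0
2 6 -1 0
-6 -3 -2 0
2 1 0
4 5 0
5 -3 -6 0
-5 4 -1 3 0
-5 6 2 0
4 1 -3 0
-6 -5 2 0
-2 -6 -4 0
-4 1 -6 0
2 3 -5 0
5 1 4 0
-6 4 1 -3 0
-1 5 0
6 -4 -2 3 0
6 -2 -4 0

There are 2^6 = 64 truth assignments over (x1, x2, x3, x4, x5, x6).
Split on x3. With x3 = True, the clauses containing x3 are satisfied and ¬x3 drops from the rest; 0 of the 2^5 = 32 assignments to the other variables satisfy what remains.
With x3 = False, by the same count on the reduced clause set, 2 assignments work.
(One model: x1=F, x2=T, x3=F, x4=F, x5=T, x6=F.)
Total: 0 + 2 = 2.

2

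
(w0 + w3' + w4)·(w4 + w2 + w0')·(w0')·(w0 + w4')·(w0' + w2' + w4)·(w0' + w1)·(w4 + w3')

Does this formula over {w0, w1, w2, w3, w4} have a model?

Yes

From the singleton clause (w0'), w0 = 0.
From the singleton clause (w4'), w4 = 0.
From the singleton clause (w3'), w3 = 0.
Every clause is now satisfied; w1, w2 are unconstrained.
A satisfying assignment: w0: 0; w1: 1; w2: 0; w3: 0; w4: 0.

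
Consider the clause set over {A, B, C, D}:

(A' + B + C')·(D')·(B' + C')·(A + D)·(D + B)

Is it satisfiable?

Unit clause (D') forces D = 0.
Unit clause (A) forces A = 1.
Unit clause (B) forces B = 1.
Unit clause (C') forces C = 0.
Every clause now holds.
A satisfying assignment: A=1; B=1; C=0; D=0.

Satisfiable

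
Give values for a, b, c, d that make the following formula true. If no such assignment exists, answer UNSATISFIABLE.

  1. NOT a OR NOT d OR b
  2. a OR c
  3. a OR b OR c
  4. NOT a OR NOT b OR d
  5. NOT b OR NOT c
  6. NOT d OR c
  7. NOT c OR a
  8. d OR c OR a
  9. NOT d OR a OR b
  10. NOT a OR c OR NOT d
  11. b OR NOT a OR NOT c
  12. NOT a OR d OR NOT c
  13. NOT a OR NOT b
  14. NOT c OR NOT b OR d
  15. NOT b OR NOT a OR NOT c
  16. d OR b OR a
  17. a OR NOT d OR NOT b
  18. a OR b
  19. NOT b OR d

Case a = true:
The clause (NOT b) is unit, so b = false.
The clause (NOT d) is unit, so d = false.
The clause (NOT c) is unit, so c = false.
This assignment satisfies each clause.

a: true; b: false; c: false; d: false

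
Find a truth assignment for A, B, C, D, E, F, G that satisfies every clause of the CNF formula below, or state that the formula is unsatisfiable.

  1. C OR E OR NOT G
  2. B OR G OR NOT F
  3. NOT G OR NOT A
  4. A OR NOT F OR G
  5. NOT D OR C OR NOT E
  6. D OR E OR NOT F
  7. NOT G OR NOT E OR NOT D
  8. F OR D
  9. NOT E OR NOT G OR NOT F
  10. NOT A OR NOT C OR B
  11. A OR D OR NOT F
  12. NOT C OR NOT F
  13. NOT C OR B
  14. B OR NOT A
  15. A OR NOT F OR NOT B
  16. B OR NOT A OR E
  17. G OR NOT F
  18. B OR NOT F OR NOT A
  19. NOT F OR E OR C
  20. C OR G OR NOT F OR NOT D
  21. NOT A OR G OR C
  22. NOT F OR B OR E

Case G = false:
Unit clause (NOT F) forces F = false.
Unit clause (D) forces D = true.
Case C = true:
Unit clause (B) forces B = true.
All clauses hold; A, E can take either value.

A: true; B: true; C: true; D: true; E: false; F: false; G: false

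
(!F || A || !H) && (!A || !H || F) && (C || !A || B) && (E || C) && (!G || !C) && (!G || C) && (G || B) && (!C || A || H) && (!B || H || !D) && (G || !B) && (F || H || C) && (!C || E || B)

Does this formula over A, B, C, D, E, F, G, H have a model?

No

Branch on E: set E = true.
Branch on G: set G = false.
From the singleton clause (B), B = true.
But (!B) is also a unit clause — contradiction.
Undo G and try G = true.
From the singleton clause (!C), C = false.
But (C) is also a unit clause — contradiction.
Either choice for G ends in contradiction.
Undo E and try E = false.
From the singleton clause (C), C = true.
From the singleton clause (!G), G = false.
From the singleton clause (B), B = true.
But (!B) is also a unit clause — contradiction.
Either choice for E ends in contradiction.
No assignment satisfies every clause.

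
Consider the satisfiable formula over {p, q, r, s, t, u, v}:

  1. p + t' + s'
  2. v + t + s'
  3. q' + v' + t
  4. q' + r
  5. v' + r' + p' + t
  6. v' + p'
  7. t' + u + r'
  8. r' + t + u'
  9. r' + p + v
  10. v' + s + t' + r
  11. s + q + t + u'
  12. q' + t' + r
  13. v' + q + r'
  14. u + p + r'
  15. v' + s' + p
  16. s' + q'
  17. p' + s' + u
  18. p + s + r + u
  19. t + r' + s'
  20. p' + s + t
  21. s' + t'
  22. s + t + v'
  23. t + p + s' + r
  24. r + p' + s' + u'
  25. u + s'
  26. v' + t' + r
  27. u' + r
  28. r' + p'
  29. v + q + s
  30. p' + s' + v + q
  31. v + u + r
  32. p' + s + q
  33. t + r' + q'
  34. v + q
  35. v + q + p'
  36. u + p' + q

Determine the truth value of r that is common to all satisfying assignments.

Suppose r = 0.
Unit clause (q') forces q = 0.
Unit clause (u') forces u = 0.
Unit clause (s') forces s = 0.
Unit clause (p) forces p = 1.
Now (p') is unsatisfied and unit — conflict.
So every satisfying assignment has r = True.

True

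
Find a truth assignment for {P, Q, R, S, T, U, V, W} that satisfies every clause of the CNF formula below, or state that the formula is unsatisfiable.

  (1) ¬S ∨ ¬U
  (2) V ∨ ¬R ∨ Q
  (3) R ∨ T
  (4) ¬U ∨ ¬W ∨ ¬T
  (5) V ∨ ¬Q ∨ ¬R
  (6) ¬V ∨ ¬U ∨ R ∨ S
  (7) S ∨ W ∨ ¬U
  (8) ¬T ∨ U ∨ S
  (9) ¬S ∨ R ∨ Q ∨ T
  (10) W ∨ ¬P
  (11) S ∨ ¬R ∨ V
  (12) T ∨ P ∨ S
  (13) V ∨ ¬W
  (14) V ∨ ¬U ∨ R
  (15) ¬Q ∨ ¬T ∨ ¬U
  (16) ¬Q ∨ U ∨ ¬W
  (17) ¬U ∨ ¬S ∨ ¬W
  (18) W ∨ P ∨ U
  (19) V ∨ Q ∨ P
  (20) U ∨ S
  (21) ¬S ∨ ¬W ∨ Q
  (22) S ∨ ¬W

Try S = False.
(U) alone gives U = True.
(W) alone gives W = True.
Now (¬W) is unsatisfied and unit — conflict.
Undo S and try S = True.
(¬U) alone gives U = False.
Try R = True.
Try V = True.
Try W = True.
(¬Q) alone gives Q = False.
Now (Q) is unsatisfied and unit — conflict.
Undo W and try W = False.
(¬P) alone gives P = False.
Now (P) is unsatisfied and unit — conflict.
Neither W = True nor W = False works.
Undo V and try V = False.
(Q) alone gives Q = True.
Now (¬Q) is unsatisfied and unit — conflict.
Neither V = True nor V = False works.
Undo R and try R = False.
(T) alone gives T = True.
Try W = True.
(V) alone gives V = True.
(¬Q) alone gives Q = False.
Now (Q) is unsatisfied and unit — conflict.
Undo W and try W = False.
(¬P) alone gives P = False.
Now (P) is unsatisfied and unit — conflict.
Neither W = True nor W = False works.
Neither R = True nor R = False works.
Neither S = True nor S = False works.

UNSATISFIABLE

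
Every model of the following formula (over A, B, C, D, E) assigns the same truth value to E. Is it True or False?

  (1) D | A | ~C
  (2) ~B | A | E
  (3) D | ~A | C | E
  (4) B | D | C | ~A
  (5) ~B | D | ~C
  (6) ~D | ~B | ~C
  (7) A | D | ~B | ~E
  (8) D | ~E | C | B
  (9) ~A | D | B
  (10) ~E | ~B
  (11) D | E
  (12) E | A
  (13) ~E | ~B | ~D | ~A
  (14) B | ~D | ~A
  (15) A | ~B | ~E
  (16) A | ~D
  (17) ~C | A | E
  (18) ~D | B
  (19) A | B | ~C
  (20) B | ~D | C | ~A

False

Suppose E = 1.
From the singleton clause (~B), B = 0.
From the singleton clause (~D), D = 0.
From the singleton clause (C), C = 1.
From the singleton clause (A), A = 1.
Now (~A) is unsatisfied and unit — conflict.
So every satisfying assignment has E = False.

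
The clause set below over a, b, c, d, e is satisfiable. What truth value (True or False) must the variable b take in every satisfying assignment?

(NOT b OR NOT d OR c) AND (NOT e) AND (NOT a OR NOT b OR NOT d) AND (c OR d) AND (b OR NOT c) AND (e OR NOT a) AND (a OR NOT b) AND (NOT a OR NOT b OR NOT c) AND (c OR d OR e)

Suppose b = true.
Unit clause (NOT e) forces e = false.
Unit clause (NOT a) forces a = false.
But (a) is also a unit clause — contradiction.
So every satisfying assignment has b = False.

False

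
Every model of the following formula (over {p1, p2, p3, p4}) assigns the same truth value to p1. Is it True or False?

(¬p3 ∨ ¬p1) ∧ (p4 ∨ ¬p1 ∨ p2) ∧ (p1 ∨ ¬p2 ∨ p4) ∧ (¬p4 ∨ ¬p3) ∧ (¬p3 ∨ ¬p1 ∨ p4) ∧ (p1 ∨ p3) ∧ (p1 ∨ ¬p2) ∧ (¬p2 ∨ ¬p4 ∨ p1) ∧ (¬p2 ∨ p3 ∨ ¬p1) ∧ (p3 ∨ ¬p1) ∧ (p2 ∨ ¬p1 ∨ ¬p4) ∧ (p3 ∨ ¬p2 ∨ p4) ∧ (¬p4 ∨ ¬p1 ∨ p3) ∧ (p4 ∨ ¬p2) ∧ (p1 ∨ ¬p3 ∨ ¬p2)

False

Suppose p1 = True.
(¬p3) alone gives p3 = False.
Now (p3) is unsatisfied and unit — conflict.
So every satisfying assignment has p1 = False.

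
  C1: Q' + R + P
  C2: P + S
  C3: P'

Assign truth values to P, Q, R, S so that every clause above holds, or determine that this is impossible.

The clause (P') is unit, so P = 0.
The clause (S) is unit, so S = 1.
Case Q = 0:
No clause remains; R is free.

P ↦ 0,  Q ↦ 0,  R ↦ 0,  S ↦ 1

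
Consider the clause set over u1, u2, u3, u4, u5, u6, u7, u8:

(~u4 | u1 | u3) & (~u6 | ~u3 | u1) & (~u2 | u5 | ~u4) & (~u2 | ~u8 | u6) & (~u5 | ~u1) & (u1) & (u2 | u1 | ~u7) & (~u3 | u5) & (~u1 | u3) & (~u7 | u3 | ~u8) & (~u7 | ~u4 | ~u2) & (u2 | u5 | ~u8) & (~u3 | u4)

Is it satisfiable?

Unsatisfiable

Unit clause (u1) forces u1 = 1.
Unit clause (~u5) forces u5 = 0.
Unit clause (~u3) forces u3 = 0.
That conflicts with the unit clause (u3).
No assignment satisfies every clause.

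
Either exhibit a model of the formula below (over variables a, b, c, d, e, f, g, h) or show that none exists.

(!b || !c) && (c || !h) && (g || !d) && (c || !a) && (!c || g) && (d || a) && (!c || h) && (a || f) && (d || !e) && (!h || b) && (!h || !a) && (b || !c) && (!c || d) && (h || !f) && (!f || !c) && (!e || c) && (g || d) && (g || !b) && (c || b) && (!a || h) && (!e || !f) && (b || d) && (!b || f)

Case b = false:
(!h) alone gives h = false.
(!c) alone gives c = false.
But (c) is also a unit clause — contradiction.
Backtrack on b: now try b = true.
(!c) alone gives c = false.
(!h) alone gives h = false.
(!a) alone gives a = false.
(d) alone gives d = true.
(g) alone gives g = true.
(f) alone gives f = true.
But (!f) is also a unit clause — contradiction.
Neither b = true nor b = false works.

UNSATISFIABLE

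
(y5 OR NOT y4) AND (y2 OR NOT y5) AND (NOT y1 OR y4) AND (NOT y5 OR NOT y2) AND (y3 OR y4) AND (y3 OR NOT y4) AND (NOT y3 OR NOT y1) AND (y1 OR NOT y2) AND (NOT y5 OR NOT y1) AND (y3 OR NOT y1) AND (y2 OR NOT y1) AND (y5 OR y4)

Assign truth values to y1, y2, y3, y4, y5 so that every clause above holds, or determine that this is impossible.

Try y5 = true.
Unit clause (y2) forces y2 = true.
Now (NOT y2) is unsatisfied and unit — conflict.
So y5 must be the other value — set y5 = false.
Unit clause (NOT y4) forces y4 = false.
Now (y4) is unsatisfied and unit — conflict.
Either choice for y5 ends in contradiction.

UNSATISFIABLE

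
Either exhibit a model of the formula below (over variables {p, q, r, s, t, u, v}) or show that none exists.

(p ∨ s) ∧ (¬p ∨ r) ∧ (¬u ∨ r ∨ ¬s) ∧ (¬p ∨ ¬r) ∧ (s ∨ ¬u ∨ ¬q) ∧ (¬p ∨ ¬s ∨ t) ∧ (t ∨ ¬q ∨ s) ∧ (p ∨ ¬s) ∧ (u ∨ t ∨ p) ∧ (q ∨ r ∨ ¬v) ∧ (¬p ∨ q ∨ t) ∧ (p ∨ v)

UNSATISFIABLE

Try p = True.
(r) alone gives r = True.
But (¬r) is also a unit clause — contradiction.
That branch fails; take p = False instead.
(s) alone gives s = True.
But (¬s) is also a unit clause — contradiction.
Either choice for p ends in contradiction.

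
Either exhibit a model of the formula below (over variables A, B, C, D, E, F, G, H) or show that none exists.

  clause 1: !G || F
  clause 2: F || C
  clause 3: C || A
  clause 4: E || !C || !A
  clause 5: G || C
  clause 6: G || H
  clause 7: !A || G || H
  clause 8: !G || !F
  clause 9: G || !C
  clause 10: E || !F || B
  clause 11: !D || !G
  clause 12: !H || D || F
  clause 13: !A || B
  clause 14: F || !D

Try G = false.
The clause (C) is unit, so C = true.
But (!C) is also a unit clause — contradiction.
So G must be the other value — set G = true.
The clause (F) is unit, so F = true.
But (!F) is also a unit clause — contradiction.
Both values of G lead to a conflict.

UNSATISFIABLE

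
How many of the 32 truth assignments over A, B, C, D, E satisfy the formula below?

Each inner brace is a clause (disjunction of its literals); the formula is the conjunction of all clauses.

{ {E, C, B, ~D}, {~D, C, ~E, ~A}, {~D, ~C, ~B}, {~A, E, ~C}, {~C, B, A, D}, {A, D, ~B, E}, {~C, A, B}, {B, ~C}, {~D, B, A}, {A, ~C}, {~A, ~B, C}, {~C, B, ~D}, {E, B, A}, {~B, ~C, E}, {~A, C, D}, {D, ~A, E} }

5

There are 2^5 = 32 truth assignments over (A, B, C, D, E).
Split on D. With D = 1, the clauses containing D are satisfied and ~D drops from the rest; 2 of the 2^4 = 16 assignments to the other variables satisfy what remains.
With D = 0, by the same count on the reduced clause set, 3 assignments work.
Total: 2 + 3 = 5.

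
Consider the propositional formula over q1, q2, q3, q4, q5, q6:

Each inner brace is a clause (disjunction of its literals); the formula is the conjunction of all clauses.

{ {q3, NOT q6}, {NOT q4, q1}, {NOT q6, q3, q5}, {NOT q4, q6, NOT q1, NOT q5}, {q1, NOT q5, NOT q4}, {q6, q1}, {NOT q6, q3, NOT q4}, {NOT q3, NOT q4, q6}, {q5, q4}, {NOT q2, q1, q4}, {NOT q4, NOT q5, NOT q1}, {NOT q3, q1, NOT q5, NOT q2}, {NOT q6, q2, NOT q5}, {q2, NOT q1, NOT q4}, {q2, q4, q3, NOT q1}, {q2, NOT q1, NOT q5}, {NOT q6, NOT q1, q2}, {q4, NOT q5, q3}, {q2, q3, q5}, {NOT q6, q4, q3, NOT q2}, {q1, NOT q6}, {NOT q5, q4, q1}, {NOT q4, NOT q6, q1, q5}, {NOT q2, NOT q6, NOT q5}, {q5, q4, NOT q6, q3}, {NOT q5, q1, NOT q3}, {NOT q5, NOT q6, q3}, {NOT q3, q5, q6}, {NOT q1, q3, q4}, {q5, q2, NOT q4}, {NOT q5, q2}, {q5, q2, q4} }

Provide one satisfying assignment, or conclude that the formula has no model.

Branch on q3: set q3 = true.
Branch on q4: set q4 = true.
From the singleton clause (q1), q1 = true.
From the singleton clause (q6), q6 = true.
From the singleton clause (NOT q5), q5 = false.
From the singleton clause (q2), q2 = true.
Every clause now holds.

q1=true; q2=true; q3=true; q4=true; q5=false; q6=true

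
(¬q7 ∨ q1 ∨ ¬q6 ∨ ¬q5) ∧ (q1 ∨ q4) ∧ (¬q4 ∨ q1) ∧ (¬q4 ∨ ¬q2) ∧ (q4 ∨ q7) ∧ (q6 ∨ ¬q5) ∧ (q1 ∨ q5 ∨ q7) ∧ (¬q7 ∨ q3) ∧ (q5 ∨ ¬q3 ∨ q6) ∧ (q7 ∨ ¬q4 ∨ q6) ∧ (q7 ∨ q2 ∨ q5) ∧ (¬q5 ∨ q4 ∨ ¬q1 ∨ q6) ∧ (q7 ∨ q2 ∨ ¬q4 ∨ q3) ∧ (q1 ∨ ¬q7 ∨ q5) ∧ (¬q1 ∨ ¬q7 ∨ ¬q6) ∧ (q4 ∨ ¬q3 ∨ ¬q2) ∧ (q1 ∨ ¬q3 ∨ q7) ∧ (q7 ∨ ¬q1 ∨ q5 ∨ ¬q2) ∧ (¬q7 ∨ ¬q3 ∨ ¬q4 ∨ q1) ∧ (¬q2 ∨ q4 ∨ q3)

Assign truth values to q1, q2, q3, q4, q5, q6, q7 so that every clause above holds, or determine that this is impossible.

q1 ↦ True; q2 ↦ False; q3 ↦ True; q4 ↦ True; q5 ↦ True; q6 ↦ True; q7 ↦ False

Try q1 = True.
Try q4 = True.
(¬q2) alone gives q2 = False.
Try q6 = True.
(¬q7) alone gives q7 = False.
(q5) alone gives q5 = True.
(q3) alone gives q3 = True.
Every clause now holds.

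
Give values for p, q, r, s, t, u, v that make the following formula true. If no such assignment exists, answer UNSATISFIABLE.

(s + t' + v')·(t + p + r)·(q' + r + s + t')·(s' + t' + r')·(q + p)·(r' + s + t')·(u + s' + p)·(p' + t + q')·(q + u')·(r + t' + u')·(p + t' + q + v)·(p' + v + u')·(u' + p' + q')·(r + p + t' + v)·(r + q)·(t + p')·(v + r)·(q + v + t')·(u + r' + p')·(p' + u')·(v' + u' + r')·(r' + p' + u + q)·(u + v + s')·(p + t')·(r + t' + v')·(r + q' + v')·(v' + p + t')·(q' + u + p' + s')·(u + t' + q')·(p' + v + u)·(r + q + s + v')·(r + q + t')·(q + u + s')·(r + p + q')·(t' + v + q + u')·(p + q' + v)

Branch on q: set q = 1.
Branch on p: set p = 0.
(t') alone gives t = 0.
(r) alone gives r = 1.
(v) alone gives v = 1.
(u') alone gives u = 0.
(s') alone gives s = 0.
Every clause now holds.

p=0; q=1; r=1; s=0; t=0; u=0; v=1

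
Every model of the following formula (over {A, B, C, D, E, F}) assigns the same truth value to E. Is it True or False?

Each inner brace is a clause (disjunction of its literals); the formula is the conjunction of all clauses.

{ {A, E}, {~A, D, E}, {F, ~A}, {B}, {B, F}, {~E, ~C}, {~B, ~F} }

True

Suppose E = 0.
From the singleton clause (A), A = 1.
From the singleton clause (D), D = 1.
From the singleton clause (F), F = 1.
From the singleton clause (B), B = 1.
Now (~B) is unsatisfied and unit — conflict.
So every satisfying assignment has E = True.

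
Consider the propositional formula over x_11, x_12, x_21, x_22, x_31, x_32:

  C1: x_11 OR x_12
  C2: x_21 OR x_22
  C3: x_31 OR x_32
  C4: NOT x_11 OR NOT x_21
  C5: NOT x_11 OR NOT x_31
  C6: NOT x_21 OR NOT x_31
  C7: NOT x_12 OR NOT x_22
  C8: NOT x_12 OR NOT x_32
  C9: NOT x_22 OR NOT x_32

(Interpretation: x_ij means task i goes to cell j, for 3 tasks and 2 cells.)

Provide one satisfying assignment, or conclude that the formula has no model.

UNSATISFIABLE

Suppose x_11 = true.
Unit clause (NOT x_21) forces x_21 = false.
Unit clause (x_22) forces x_22 = true.
Unit clause (NOT x_31) forces x_31 = false.
Unit clause (x_32) forces x_32 = true.
Now (NOT x_32) is unsatisfied and unit — conflict.
That branch fails; take x_11 = false instead.
Unit clause (x_12) forces x_12 = true.
Unit clause (NOT x_22) forces x_22 = false.
Unit clause (x_21) forces x_21 = true.
Unit clause (NOT x_31) forces x_31 = false.
Unit clause (x_32) forces x_32 = true.
Now (NOT x_32) is unsatisfied and unit — conflict.
Both values of x_11 lead to a conflict.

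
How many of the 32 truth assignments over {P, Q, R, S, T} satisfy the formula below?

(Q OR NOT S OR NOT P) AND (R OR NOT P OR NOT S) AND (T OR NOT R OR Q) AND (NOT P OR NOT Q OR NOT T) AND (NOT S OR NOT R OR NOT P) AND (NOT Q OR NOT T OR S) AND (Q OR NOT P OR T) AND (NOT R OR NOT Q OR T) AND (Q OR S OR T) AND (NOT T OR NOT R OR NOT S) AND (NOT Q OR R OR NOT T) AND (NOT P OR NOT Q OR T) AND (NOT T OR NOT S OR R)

There are 2^5 = 32 truth assignments over (P, Q, R, S, T).
Split on S. With S = true, the clauses containing S are satisfied and NOT S drops from the rest; 2 of the 2^4 = 16 assignments to the other variables satisfy what remains.
With S = false, by the same count on the reduced clause set, 5 assignments work.
(One model: P=F, Q=F, R=F, S=F, T=T.)
Total: 2 + 5 = 7.

7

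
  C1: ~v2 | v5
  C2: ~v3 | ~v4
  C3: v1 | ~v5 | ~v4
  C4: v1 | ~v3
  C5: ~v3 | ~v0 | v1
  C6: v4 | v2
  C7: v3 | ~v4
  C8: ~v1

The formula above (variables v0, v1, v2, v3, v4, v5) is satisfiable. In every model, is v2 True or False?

Suppose v2 = 0.
From the singleton clause (v4), v4 = 1.
From the singleton clause (~v3), v3 = 0.
That conflicts with the unit clause (v3).
So every satisfying assignment has v2 = True.

True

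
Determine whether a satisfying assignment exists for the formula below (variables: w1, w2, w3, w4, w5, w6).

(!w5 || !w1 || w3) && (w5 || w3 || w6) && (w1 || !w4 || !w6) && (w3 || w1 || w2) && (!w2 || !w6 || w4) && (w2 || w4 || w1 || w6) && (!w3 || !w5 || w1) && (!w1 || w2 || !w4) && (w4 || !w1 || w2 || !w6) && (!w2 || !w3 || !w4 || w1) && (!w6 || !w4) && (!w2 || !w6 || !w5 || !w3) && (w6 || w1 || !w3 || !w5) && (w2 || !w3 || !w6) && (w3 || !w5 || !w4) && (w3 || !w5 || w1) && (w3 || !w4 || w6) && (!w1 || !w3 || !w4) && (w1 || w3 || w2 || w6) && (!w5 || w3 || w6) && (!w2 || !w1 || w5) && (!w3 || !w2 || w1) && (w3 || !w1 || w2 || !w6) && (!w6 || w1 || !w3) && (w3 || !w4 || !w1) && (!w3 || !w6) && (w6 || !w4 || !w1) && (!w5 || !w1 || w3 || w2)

Case w6 = false:
Case w5 = true:
(w3) alone gives w3 = true.
(w1) alone gives w1 = true.
(!w4) alone gives w4 = false.
Every clause is now satisfied; w2 is unconstrained.
A satisfying assignment: w1=true, w2=false, w3=true, w4=false, w5=true, w6=false.

Satisfiable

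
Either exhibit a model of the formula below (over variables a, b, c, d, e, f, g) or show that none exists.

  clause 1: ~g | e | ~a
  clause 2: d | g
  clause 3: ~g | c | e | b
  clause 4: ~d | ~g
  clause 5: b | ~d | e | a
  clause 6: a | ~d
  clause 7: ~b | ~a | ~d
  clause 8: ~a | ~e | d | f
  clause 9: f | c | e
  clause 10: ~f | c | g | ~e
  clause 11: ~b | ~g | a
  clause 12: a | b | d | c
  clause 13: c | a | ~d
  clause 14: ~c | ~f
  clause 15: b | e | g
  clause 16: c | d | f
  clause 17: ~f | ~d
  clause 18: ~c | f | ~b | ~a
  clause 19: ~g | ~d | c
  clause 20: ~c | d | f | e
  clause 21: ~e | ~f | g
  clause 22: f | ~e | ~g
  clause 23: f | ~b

a=1; b=0; c=0; d=1; e=1; f=0; g=0

Branch on d: set d = 1.
From the singleton clause (~g), g = 0.
From the singleton clause (a), a = 1.
From the singleton clause (~b), b = 0.
From the singleton clause (e), e = 1.
From the singleton clause (~f), f = 0.
Every clause is now satisfied; c is unconstrained.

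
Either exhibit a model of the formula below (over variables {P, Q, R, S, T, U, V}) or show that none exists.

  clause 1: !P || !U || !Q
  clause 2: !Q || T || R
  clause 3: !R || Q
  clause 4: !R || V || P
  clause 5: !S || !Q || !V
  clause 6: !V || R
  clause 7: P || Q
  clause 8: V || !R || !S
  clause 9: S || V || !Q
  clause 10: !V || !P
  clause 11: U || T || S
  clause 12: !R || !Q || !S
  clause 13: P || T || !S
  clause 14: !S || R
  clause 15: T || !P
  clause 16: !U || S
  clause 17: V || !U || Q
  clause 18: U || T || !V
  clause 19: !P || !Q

P ↦ true, Q ↦ false, R ↦ false, S ↦ false, T ↦ true, U ↦ false, V ↦ false

Branch on R: set R = false.
Unit clause (!V) forces V = false.
Unit clause (!S) forces S = false.
Unit clause (!Q) forces Q = false.
Unit clause (P) forces P = true.
Unit clause (T) forces T = true.
Unit clause (!U) forces U = false.
Every clause now holds.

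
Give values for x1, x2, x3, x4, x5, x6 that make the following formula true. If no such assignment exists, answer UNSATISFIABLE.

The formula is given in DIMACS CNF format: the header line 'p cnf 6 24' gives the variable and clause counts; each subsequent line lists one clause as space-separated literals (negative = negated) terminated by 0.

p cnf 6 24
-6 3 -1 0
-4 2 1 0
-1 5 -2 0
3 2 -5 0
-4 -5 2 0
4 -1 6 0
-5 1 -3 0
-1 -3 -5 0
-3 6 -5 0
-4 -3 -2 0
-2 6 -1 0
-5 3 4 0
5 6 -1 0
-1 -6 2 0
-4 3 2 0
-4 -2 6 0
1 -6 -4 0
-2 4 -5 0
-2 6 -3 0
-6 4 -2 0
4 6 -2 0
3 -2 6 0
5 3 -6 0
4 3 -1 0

Suppose x6 = False.
Suppose x4 = False.
Unit clause (¬x1) forces x1 = False.
Unit clause (¬x2) forces x2 = False.
Suppose x3 = True.
Unit clause (¬x5) forces x5 = False.
This assignment satisfies each clause.

x1: False, x2: False, x3: True, x4: False, x5: False, x6: False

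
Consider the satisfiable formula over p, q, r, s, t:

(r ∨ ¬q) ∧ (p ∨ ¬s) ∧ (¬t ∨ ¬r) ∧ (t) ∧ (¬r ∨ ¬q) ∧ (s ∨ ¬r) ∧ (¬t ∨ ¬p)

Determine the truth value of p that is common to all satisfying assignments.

False

Suppose p = True.
From the singleton clause (t), t = True.
Now (¬t) is unsatisfied and unit — conflict.
So every satisfying assignment has p = False.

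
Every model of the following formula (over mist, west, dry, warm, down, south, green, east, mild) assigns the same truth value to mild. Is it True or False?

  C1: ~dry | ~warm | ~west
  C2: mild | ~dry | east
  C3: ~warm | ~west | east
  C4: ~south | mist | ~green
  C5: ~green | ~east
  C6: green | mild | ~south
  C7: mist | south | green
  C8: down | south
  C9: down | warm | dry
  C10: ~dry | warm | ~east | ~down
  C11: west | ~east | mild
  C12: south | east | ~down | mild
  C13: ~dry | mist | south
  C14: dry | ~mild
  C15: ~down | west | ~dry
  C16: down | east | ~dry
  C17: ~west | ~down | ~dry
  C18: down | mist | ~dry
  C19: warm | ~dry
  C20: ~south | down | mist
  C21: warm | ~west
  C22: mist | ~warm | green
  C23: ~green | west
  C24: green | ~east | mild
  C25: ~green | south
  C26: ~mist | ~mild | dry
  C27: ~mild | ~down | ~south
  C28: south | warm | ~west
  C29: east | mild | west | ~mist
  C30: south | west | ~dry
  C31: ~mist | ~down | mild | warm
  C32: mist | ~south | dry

True

Suppose mild = 0.
Case dry = 0:
Case green = 0:
The clause (~south) is unit, so south = 0.
The clause (mist) is unit, so mist = 1.
The clause (down) is unit, so down = 1.
The clause (east) is unit, so east = 1.
Now (~east) is unsatisfied and unit — conflict.
Backtrack on green: now try green = 1.
The clause (~east) is unit, so east = 0.
The clause (west) is unit, so west = 1.
The clause (~warm) is unit, so warm = 0.
Now (warm) is unsatisfied and unit — conflict.
Neither green = 1 nor green = 0 works.
Backtrack on dry: now try dry = 1.
The clause (east) is unit, so east = 1.
The clause (~green) is unit, so green = 0.
Now (green) is unsatisfied and unit — conflict.
Neither dry = 1 nor dry = 0 works.
So every satisfying assignment has mild = True.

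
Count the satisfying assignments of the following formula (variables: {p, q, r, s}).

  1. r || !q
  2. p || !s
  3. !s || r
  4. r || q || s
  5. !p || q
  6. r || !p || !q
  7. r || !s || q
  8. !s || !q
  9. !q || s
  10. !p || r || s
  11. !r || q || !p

1

There are 2^4 = 16 truth assignments over (p, q, r, s).
Check each against the 11 clauses (columns in the order p, q, r, s):
  F F F F  ✗ fails (r || q || s)
  F F F T  ✗ fails (p || !s)
  F F T F  ✓ satisfies all
  F F T T  ✗ fails (p || !s)
  F T F F  ✗ fails (r || !q)
  F T F T  ✗ fails (r || !q)
  F T T F  ✗ fails (!q || s)
  F T T T  ✗ fails (p || !s)
  T F F F  ✗ fails (r || q || s)
  T F F T  ✗ fails (!s || r)
  T F T F  ✗ fails (!p || q)
  T F T T  ✗ fails (!p || q)
  T T F F  ✗ fails (r || !q)
  T T F T  ✗ fails (r || !q)
  T T T F  ✗ fails (!q || s)
  T T T T  ✗ fails (!s || !q)
1 of the 16 rows is a model.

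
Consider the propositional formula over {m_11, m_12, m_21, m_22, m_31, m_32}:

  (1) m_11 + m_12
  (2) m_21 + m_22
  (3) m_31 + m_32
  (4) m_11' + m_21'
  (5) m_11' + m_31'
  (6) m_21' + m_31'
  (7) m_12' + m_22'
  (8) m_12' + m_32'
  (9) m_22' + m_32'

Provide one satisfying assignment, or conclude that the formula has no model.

Branch on m_11: set m_11 = 1.
Unit clause (m_21') forces m_21 = 0.
Unit clause (m_22) forces m_22 = 1.
Unit clause (m_31') forces m_31 = 0.
Unit clause (m_32) forces m_32 = 1.
That conflicts with the unit clause (m_32').
That branch fails; take m_11 = 0 instead.
Unit clause (m_12) forces m_12 = 1.
Unit clause (m_22') forces m_22 = 0.
Unit clause (m_21) forces m_21 = 1.
Unit clause (m_31') forces m_31 = 0.
Unit clause (m_32) forces m_32 = 1.
That conflicts with the unit clause (m_32').
Both values of m_11 lead to a conflict.

UNSATISFIABLE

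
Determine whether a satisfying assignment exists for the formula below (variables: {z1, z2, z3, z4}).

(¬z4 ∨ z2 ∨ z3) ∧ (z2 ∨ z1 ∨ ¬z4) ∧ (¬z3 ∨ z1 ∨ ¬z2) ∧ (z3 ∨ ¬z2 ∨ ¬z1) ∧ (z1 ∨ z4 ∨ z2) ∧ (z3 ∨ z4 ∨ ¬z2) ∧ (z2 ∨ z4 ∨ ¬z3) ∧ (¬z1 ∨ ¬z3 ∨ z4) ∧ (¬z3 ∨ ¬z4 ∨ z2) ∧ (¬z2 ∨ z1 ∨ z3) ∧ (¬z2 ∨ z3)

Yes, satisfiable

Case z2 = True:
Unit clause (z3) forces z3 = True.
Unit clause (z1) forces z1 = True.
Unit clause (z4) forces z4 = True.
Every clause now holds.
A satisfying assignment: z1 ↦ True,  z2 ↦ True,  z3 ↦ True,  z4 ↦ True.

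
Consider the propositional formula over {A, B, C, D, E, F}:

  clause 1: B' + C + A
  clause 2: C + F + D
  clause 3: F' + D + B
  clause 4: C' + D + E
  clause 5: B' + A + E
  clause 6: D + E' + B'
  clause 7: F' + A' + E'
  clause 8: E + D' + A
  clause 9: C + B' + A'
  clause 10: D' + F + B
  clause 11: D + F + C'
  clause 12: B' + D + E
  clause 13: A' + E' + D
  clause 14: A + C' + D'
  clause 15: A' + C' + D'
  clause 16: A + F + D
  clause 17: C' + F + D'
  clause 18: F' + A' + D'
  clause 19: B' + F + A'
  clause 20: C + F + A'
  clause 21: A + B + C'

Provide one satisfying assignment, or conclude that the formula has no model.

Try B = 0.
Try F = 1.
Unit clause (D) forces D = 1.
Unit clause (A') forces A = 0.
Unit clause (E) forces E = 1.
Unit clause (C') forces C = 0.
This assignment satisfies each clause.

A=0; B=0; C=0; D=1; E=1; F=1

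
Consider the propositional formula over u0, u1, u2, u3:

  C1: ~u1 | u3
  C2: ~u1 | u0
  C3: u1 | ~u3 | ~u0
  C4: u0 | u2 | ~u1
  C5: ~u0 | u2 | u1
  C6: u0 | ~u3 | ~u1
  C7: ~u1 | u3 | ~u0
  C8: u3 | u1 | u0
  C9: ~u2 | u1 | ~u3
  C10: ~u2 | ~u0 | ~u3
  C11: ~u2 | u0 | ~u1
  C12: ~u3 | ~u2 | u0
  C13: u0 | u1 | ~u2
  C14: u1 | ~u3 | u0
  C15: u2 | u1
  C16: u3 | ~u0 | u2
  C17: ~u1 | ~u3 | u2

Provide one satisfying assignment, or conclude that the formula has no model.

u0: 1; u1: 0; u2: 1; u3: 0

Case u1 = 0:
The clause (u2) is unit, so u2 = 1.
The clause (~u3) is unit, so u3 = 0.
The clause (u0) is unit, so u0 = 1.
This assignment satisfies each clause.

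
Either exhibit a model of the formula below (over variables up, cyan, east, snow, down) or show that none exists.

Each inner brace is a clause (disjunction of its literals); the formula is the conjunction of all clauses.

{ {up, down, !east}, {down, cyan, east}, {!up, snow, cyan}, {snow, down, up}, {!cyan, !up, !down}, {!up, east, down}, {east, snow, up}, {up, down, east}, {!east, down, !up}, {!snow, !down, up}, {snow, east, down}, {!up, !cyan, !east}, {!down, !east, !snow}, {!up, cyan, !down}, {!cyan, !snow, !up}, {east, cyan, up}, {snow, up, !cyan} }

Branch on up: set up = false.
Branch on down: set down = true.
The clause (!snow) is unit, so snow = false.
The clause (east) is unit, so east = true.
The clause (!cyan) is unit, so cyan = false.
All clauses are satisfied.

up: false, cyan: false, east: true, snow: false, down: true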